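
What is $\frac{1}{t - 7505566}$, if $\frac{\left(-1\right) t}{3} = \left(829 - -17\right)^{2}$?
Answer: $- \frac{1}{9652714} \approx -1.036 \cdot 10^{-7}$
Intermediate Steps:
$t = -2147148$ ($t = - 3 \left(829 - -17\right)^{2} = - 3 \left(829 + \left(-582 + 599\right)\right)^{2} = - 3 \left(829 + 17\right)^{2} = - 3 \cdot 846^{2} = \left(-3\right) 715716 = -2147148$)
$\frac{1}{t - 7505566} = \frac{1}{-2147148 - 7505566} = \frac{1}{-9652714} = - \frac{1}{9652714}$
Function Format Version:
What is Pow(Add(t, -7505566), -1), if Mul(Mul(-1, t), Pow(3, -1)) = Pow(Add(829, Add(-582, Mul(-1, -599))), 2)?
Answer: Rational(-1, 9652714) ≈ -1.0360e-7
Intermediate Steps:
t = -2147148 (t = Mul(-3, Pow(Add(829, Add(-582, Mul(-1, -599))), 2)) = Mul(-3, Pow(Add(829, Add(-582, 599)), 2)) = Mul(-3, Pow(Add(829, 17), 2)) = Mul(-3, Pow(846, 2)) = Mul(-3, 715716) = -2147148)
Pow(Add(t, -7505566), -1) = Pow(Add(-2147148, -7505566), -1) = Pow(-9652714, -1) = Rational(-1, 9652714)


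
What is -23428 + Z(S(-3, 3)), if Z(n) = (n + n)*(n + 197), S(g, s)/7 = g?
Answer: -30820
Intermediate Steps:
S(g, s) = 7*g
Z(n) = 2*n*(197 + n) (Z(n) = (2*n)*(197 + n) = 2*n*(197 + n))
-23428 + Z(S(-3, 3)) = -23428 + 2*(7*(-3))*(197 + 7*(-3)) = -23428 + 2*(-21)*(197 - 21) = -23428 + 2*(-21)*176 = -23428 - 7392 = -30820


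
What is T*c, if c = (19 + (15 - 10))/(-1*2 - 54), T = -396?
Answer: 1188/7 ≈ 169.71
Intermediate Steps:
c = -3/7 (c = (19 + 5)/(-2 - 54) = 24/(-56) = 24*(-1/56) = -3/7 ≈ -0.42857)
T*c = -396*(-3/7) = 1188/7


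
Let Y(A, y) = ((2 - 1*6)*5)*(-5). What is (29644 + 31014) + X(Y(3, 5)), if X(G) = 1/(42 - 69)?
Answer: 1637765/27 ≈ 60658.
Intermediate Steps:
Y(A, y) = 100 (Y(A, y) = ((2 - 6)*5)*(-5) = -4*5*(-5) = -20*(-5) = 100)
X(G) = -1/27 (X(G) = 1/(-27) = -1/27)
(29644 + 31014) + X(Y(3, 5)) = (29644 + 31014) - 1/27 = 60658 - 1/27 = 1637765/27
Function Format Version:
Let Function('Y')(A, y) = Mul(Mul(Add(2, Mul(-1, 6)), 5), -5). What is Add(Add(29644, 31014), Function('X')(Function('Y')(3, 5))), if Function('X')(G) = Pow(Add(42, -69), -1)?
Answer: Rational(1637765, 27) ≈ 60658.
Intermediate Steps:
Function('Y')(A, y) = 100 (Function('Y')(A, y) = Mul(Mul(Add(2, -6), 5), -5) = Mul(Mul(-4, 5), -5) = Mul(-20, -5) = 100)
Function('X')(G) = Rational(-1, 27) (Function('X')(G) = Pow(-27, -1) = Rational(-1, 27))
Add(Add(29644, 31014), Function('X')(Function('Y')(3, 5))) = Add(Add(29644, 31014), Rational(-1, 27)) = Add(60658, Rational(-1, 27)) = Rational(1637765, 27)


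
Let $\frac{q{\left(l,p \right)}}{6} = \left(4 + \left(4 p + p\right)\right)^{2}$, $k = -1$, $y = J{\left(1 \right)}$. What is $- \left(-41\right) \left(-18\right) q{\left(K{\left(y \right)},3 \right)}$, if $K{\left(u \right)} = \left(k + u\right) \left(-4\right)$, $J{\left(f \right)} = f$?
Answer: $-1598508$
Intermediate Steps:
$y = 1$
$K{\left(u \right)} = 4 - 4 u$ ($K{\left(u \right)} = \left(-1 + u\right) \left(-4\right) = 4 - 4 u$)
$q{\left(l,p \right)} = 6 \left(4 + 5 p\right)^{2}$ ($q{\left(l,p \right)} = 6 \left(4 + \left(4 p + p\right)\right)^{2} = 6 \left(4 + 5 p\right)^{2}$)
$- \left(-41\right) \left(-18\right) q{\left(K{\left(y \right)},3 \right)} = - \left(-41\right) \left(-18\right) 6 \left(4 + 5 \cdot 3\right)^{2} = - 738 \cdot 6 \left(4 + 15\right)^{2} = - 738 \cdot 6 \cdot 19^{2} = - 738 \cdot 6 \cdot 361 = - 738 \cdot 2166 = \left(-1\right) 1598508 = -1598508$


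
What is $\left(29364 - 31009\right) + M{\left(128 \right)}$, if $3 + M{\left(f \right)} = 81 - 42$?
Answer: $-1609$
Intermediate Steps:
$M{\left(f \right)} = 36$ ($M{\left(f \right)} = -3 + \left(81 - 42\right) = -3 + 39 = 36$)
$\left(29364 - 31009\right) + M{\left(128 \right)} = \left(29364 - 31009\right) + 36 = -1645 + 36 = -1609$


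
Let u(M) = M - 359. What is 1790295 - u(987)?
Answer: 1789667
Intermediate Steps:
u(M) = -359 + M
1790295 - u(987) = 1790295 - (-359 + 987) = 1790295 - 1*628 = 1790295 - 628 = 1789667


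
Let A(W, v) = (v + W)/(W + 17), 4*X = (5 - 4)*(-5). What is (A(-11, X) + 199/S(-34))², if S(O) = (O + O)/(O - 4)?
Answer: 1983722521/166464 ≈ 11917.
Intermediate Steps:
X = -5/4 (X = ((5 - 4)*(-5))/4 = (1*(-5))/4 = (¼)*(-5) = -5/4 ≈ -1.2500)
A(W, v) = (W + v)/(17 + W)
S(O) = 2*O/(-4 + O) (S(O) = (2*O)/(-4 + O) = 2*O/(-4 + O))
(A(-11, X) + 199/S(-34))² = ((-11 - 5/4)/(17 - 11) + 199/((2*(-34)/(-4 - 34))))² = (-49/4/6 + 199/((2*(-34)/(-38))))² = ((⅙)*(-49/4) + 199/((2*(-34)*(-1/38))))² = (-49/24 + 199/(34/19))² = (-49/24 + 199*(19/34))² = (-49/24 + 3781/34)² = (44539/408)² = 1983722521/166464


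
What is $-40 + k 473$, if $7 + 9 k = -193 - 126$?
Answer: $- \frac{154558}{9} \approx -17173.0$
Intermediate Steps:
$k = - \frac{326}{9}$ ($k = - \frac{7}{9} + \frac{-193 - 126}{9} = - \frac{7}{9} + \frac{1}{9} \left(-319\right) = - \frac{7}{9} - \frac{319}{9} = - \frac{326}{9} \approx -36.222$)
$-40 + k 473 = -40 - \frac{154198}{9} = - \frac{154558}{9}$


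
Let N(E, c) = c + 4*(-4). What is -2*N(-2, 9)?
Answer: 14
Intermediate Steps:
N(E, c) = -16 + c (N(E, c) = c - 16 = -16 + c)
-2*N(-2, 9) = -2*(-16 + 9) = -2*(-7) = 14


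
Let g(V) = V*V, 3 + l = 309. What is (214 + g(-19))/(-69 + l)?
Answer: 575/237 ≈ 2.4262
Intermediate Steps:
l = 306 (l = -3 + 309 = 306)
g(V) = V²
(214 + g(-19))/(-69 + l) = (214 + (-19)²)/(-69 + 306) = (214 + 361)/237 = 575*(1/237) = 575/237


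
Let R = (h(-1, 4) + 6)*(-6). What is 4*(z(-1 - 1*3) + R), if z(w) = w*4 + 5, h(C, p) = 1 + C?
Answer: -188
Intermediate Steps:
z(w) = 5 + 4*w (z(w) = 4*w + 5 = 5 + 4*w)
R = -36 (R = ((1 - 1) + 6)*(-6) = (0 + 6)*(-6) = 6*(-6) = -36)
4*(z(-1 - 1*3) + R) = 4*((5 + 4*(-1 - 1*3)) - 36) = 4*((5 + 4*(-1 - 3)) - 36) = 4*((5 + 4*(-4)) - 36) = 4*((5 - 16) - 36) = 4*(-11 - 36) = 4*(-47) = -188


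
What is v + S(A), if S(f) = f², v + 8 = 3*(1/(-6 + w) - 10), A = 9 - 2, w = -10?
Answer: 173/16 ≈ 10.813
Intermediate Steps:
A = 7
v = -611/16 (v = -8 + 3*(1/(-6 - 10) - 10) = -8 + 3*(1/(-16) - 10) = -8 + 3*(-1/16 - 10) = -8 + 3*(-161/16) = -8 - 483/16 = -611/16 ≈ -38.188)
v + S(A) = -611/16 + 7² = -611/16 + 49 = 173/16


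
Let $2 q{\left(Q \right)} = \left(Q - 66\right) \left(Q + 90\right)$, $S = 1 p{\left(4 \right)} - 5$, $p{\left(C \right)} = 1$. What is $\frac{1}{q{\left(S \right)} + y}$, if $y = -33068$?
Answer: $- \frac{1}{36078} \approx -2.7718 \cdot 10^{-5}$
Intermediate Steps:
$S = -4$ ($S = 1 \cdot 1 - 5 = 1 - 5 = -4$)
$q{\left(Q \right)} = \frac{\left(-66 + Q\right) \left(90 + Q\right)}{2}$ ($q{\left(Q \right)} = \frac{\left(Q - 66\right) \left(Q + 90\right)}{2} = \frac{\left(-66 + Q\right) \left(90 + Q\right)}{2}$)
$\frac{1}{q{\left(S \right)} + y} = \frac{1}{\left(-2970 + \frac{\left(-4\right)^{2}}{2} + 12 \left(-4\right)\right) - 33068} = \frac{1}{\left(-2970 + \frac{1}{2} \cdot 16 - 48\right) - 33068} = \frac{1}{\left(-2970 + 8 - 48\right) - 33068} = \frac{1}{-3010 - 33068} = \frac{1}{-36078} = - \frac{1}{36078}$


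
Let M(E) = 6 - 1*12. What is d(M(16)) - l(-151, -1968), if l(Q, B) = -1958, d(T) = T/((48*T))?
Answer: 93985/48 ≈ 1958.0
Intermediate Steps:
M(E) = -6 (M(E) = 6 - 12 = -6)
d(T) = 1/48 (d(T) = T*(1/(48*T)) = 1/48)
d(M(16)) - l(-151, -1968) = 1/48 - 1*(-1958) = 1/48 + 1958 = 93985/48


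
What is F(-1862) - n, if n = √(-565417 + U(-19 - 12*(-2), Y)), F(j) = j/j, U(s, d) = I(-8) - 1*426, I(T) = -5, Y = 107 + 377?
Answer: 1 - 6*I*√15718 ≈ 1.0 - 752.23*I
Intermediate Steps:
Y = 484
U(s, d) = -431 (U(s, d) = -5 - 1*426 = -5 - 426 = -431)
F(j) = 1
n = 6*I*√15718 (n = √(-565417 - 431) = √(-565848) = 6*I*√15718 ≈ 752.23*I)
F(-1862) - n = 1 - 6*I*√15718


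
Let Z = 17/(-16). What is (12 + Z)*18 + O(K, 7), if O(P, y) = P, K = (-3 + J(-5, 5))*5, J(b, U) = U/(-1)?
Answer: 1255/8 ≈ 156.88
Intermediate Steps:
Z = -17/16 (Z = 17*(-1/16) = -17/16 ≈ -1.0625)
J(b, U) = -U (J(b, U) = U*(-1) = -U)
K = -40 (K = (-3 - 1*5)*5 = (-3 - 5)*5 = -8*5 = -40)
(12 + Z)*18 + O(K, 7) = (12 - 17/16)*18 - 40 = (175/16)*18 - 40 = 1575/8 - 40 = 1255/8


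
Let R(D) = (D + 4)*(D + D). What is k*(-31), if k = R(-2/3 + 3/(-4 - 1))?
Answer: 48298/225 ≈ 214.66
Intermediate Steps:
R(D) = 2*D*(4 + D) (R(D) = (4 + D)*(2*D) = 2*D*(4 + D))
k = -1558/225 (k = 2*(-2/3 + 3/(-4 - 1))*(4 + (-2/3 + 3/(-4 - 1))) = 2*(-2*1/3 + 3/(-5))*(4 + (-2*1/3 + 3/(-5))) = 2*(-2/3 + 3*(-1/5))*(4 + (-2/3 + 3*(-1/5))) = 2*(-2/3 - 3/5)*(4 + (-2/3 - 3/5)) = 2*(-19/15)*(4 - 19/15) = 2*(-19/15)*(41/15) = -1558/225 ≈ -6.9244)
k*(-31) = -1558/225*(-31) = 48298/225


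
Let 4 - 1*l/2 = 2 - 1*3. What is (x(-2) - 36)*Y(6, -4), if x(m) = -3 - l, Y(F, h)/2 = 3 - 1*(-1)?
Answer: -392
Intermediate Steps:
l = 10 (l = 8 - 2*(2 - 1*3) = 8 - 2*(2 - 3) = 8 - 2*(-1) = 8 + 2 = 10)
Y(F, h) = 8 (Y(F, h) = 2*(3 - 1*(-1)) = 2*(3 + 1) = 2*4 = 8)
x(m) = -13 (x(m) = -3 - 1*10 = -3 - 10 = -13)
(x(-2) - 36)*Y(6, -4) = (-13 - 36)*8 = -49*8 = -392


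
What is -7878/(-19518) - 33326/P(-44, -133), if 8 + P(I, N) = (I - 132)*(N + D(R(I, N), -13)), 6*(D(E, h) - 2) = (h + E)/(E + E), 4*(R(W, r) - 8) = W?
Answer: -352125719/336243092 ≈ -1.0472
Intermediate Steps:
R(W, r) = 8 + W/4
D(E, h) = 2 + (E + h)/(12*E) (D(E, h) = 2 + ((h + E)/(E + E))/6 = 2 + ((E + h)/((2*E)))/6 = 2 + ((E + h)*(1/(2*E)))/6 = 2 + ((E + h)/(2*E))/6 = 2 + (E + h)/(12*E))
P(I, N) = -8 + (-132 + I)*(N + (187 + 25*I/4)/(12*(8 + I/4))) (P(I, N) = -8 + (I - 132)*(N + (-13 + 25*(8 + I/4))/(12*(8 + I/4))) = -8 + (-132 + I)*(N + (-13 + (200 + 25*I/4))/(12*(8 + I/4))) = -8 + (-132 + I)*(N + (187 + 25*I/4)/(12*(8 + I/4))))
-7878/(-19518) - 33326/P(-44, -133) = -7878/(-19518) - 33326*(32 - 44)/(-8228 - 275*(-44) + (32 - 44)*(-8 - 132*(-133) - 44*(-133)) + (1/12)*(-44)*(748 + 25*(-44))) = -7878*(-1/19518) - 33326*(-12/(-8228 + 12100 - 12*(-8 + 17556 + 5852) + (1/12)*(-44)*(748 - 1100))) = 1313/3253 - 33326*(-12/(-8228 + 12100 - 12*23400 + (1/12)*(-44)*(-352))) = 1313/3253 - 33326*(-12/(-8228 + 12100 - 280800 + 3872/3)) = 1313/3253 - 33326/((-1/12*(-826912/3))) = 1313/3253 - 33326/206728/9 = 1313/3253 - 33326*9/206728 = 1313/3253 - 149967/103364 = -352125719/336243092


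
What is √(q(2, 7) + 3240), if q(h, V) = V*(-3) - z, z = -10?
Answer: √3229 ≈ 56.824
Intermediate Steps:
q(h, V) = 10 - 3*V (q(h, V) = V*(-3) - 1*(-10) = -3*V + 10 = 10 - 3*V)
√(q(2, 7) + 3240) = √((10 - 3*7) + 3240) = √((10 - 21) + 3240) = √(-11 + 3240) = √3229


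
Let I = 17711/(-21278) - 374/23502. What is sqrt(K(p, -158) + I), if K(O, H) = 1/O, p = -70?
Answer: I*sqrt(16514952804863978955)/4375661115 ≈ 0.92874*I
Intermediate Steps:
I = -212100947/250037778 (I = 17711*(-1/21278) - 374*1/23502 = -17711/21278 - 187/11751 = -212100947/250037778 ≈ -0.84828)
sqrt(K(p, -158) + I) = sqrt(1/(-70) - 212100947/250037778) = sqrt(-1/70 - 212100947/250037778) = sqrt(-3774276017/4375661115) = I*sqrt(16514952804863978955)/4375661115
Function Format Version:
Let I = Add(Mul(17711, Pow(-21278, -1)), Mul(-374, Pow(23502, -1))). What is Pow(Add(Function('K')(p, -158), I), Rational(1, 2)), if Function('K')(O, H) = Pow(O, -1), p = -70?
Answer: Mul(Rational(1, 4375661115), I, Pow(16514952804863978955, Rational(1, 2))) ≈ Mul(0.92874, I)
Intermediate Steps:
I = Rational(-212100947, 250037778) (I = Add(Mul(17711, Rational(-1, 21278)), Mul(-374, Rational(1, 23502))) = Add(Rational(-17711, 21278), Rational(-187, 11751)) = Rational(-212100947, 250037778) ≈ -0.84828)
Pow(Add(Function('K')(p, -158), I), Rational(1, 2)) = Pow(Add(Pow(-70, -1), Rational(-212100947, 250037778)), Rational(1, 2)) = Pow(Add(Rational(-1, 70), Rational(-212100947, 250037778)), Rational(1, 2)) = Pow(Rational(-3774276017, 4375661115), Rational(1, 2)) = Mul(Rational(1, 4375661115), I, Pow(16514952804863978955, Rational(1, 2)))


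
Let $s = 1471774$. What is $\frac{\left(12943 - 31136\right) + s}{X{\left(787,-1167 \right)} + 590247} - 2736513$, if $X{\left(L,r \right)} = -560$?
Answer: $- \frac{1613684687850}{589687} \approx -2.7365 \cdot 10^{6}$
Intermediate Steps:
$\frac{\left(12943 - 31136\right) + s}{X{\left(787,-1167 \right)} + 590247} - 2736513 = \frac{\left(12943 - 31136\right) + 1471774}{-560 + 590247} - 2736513 = \frac{-18193 + 1471774}{589687} - 2736513 = 1453581 \cdot \frac{1}{589687} - 2736513 = \frac{1453581}{589687} - 2736513 = - \frac{1613684687850}{589687}$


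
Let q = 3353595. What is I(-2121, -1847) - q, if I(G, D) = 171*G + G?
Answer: -3718407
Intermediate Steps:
I(G, D) = 172*G
I(-2121, -1847) - q = 172*(-2121) - 1*3353595 = -364812 - 3353595 = -3718407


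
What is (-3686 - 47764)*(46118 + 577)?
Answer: -2402457750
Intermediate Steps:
(-3686 - 47764)*(46118 + 577) = -51450*46695 = -2402457750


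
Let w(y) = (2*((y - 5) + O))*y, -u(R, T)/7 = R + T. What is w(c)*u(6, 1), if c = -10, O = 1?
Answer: -13720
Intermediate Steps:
u(R, T) = -7*R - 7*T (u(R, T) = -7*(R + T) = -7*R - 7*T)
w(y) = y*(-8 + 2*y) (w(y) = (2*((y - 5) + 1))*y = (2*((-5 + y) + 1))*y = (2*(-4 + y))*y = (-8 + 2*y)*y = y*(-8 + 2*y))
w(c)*u(6, 1) = (2*(-10)*(-4 - 10))*(-7*6 - 7*1) = (2*(-10)*(-14))*(-42 - 7) = 280*(-49) = -13720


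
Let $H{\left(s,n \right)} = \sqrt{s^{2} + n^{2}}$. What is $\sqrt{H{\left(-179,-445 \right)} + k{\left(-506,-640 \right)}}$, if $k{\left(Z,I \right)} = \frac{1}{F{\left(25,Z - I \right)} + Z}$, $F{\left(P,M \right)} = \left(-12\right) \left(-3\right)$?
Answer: $\frac{\sqrt{-470 + 220900 \sqrt{230066}}}{470} \approx 21.901$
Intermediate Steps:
$F{\left(P,M \right)} = 36$
$H{\left(s,n \right)} = \sqrt{n^{2} + s^{2}}$
$k{\left(Z,I \right)} = \frac{1}{36 + Z}$
$\sqrt{H{\left(-179,-445 \right)} + k{\left(-506,-640 \right)}} = \sqrt{\sqrt{\left(-445\right)^{2} + \left(-179\right)^{2}} + \frac{1}{36 - 506}} = \sqrt{\sqrt{198025 + 32041} + \frac{1}{-470}} = \sqrt{\sqrt{230066} - \frac{1}{470}} = \sqrt{- \frac{1}{470} + \sqrt{230066}}$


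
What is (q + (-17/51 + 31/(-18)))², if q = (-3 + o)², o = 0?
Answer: 15625/324 ≈ 48.225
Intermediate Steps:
q = 9 (q = (-3 + 0)² = (-3)² = 9)
(q + (-17/51 + 31/(-18)))² = (9 + (-17/51 + 31/(-18)))² = (9 + (-17*1/51 + 31*(-1/18)))² = (9 + (-⅓ - 31/18))² = (9 - 37/18)² = (125/18)² = 15625/324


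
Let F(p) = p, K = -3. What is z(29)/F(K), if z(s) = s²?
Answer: -841/3 ≈ -280.33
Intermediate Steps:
z(29)/F(K) = 29²/(-3) = 841*(-⅓) = -841/3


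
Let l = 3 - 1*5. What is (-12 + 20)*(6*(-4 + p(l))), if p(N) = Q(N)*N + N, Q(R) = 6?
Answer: -864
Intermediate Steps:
l = -2 (l = 3 - 5 = -2)
p(N) = 7*N (p(N) = 6*N + N = 7*N)
(-12 + 20)*(6*(-4 + p(l))) = (-12 + 20)*(6*(-4 + 7*(-2))) = 8*(6*(-4 - 14)) = 8*(6*(-18)) = 8*(-108) = -864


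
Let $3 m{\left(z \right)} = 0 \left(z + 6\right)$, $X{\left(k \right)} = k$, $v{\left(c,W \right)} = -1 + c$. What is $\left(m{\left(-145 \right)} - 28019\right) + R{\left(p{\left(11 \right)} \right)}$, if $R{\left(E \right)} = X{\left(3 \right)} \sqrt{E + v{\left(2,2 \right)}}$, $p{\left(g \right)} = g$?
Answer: $-28019 + 6 \sqrt{3} \approx -28009.0$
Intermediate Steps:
$m{\left(z \right)} = 0$ ($m{\left(z \right)} = \frac{0 \left(z + 6\right)}{3} = \frac{0 \left(6 + z\right)}{3} = \frac{1}{3} \cdot 0 = 0$)
$R{\left(E \right)} = 3 \sqrt{1 + E}$ ($R{\left(E \right)} = 3 \sqrt{E + \left(-1 + 2\right)} = 3 \sqrt{E + 1} = 3 \sqrt{1 + E}$)
$\left(m{\left(-145 \right)} - 28019\right) + R{\left(p{\left(11 \right)} \right)} = \left(0 - 28019\right) + 3 \sqrt{1 + 11} = -28019 + 3 \sqrt{12} = -28019 + 3 \cdot 2 \sqrt{3} = -28019 + 6 \sqrt{3}$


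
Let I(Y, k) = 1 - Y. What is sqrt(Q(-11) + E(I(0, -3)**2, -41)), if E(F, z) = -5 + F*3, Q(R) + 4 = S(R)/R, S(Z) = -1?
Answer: I*sqrt(715)/11 ≈ 2.4309*I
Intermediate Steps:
Q(R) = -4 - 1/R
E(F, z) = -5 + 3*F
sqrt(Q(-11) + E(I(0, -3)**2, -41)) = sqrt((-4 - 1/(-11)) + (-5 + 3*(1 - 1*0)**2)) = sqrt((-4 - 1*(-1/11)) + (-5 + 3*(1 + 0)**2)) = sqrt((-4 + 1/11) + (-5 + 3*1**2)) = sqrt(-43/11 + (-5 + 3*1)) = sqrt(-43/11 + (-5 + 3)) = sqrt(-43/11 - 2) = sqrt(-65/11) = I*sqrt(715)/11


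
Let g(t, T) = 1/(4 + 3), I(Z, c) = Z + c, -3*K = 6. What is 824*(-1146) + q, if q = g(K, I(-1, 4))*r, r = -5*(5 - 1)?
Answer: -6610148/7 ≈ -9.4431e+5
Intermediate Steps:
K = -2 (K = -1/3*6 = -2)
g(t, T) = 1/7
r = -20 (r = -5*4 = -20)
q = -20/7 (q = (1/7)*(-20) = -20/7 ≈ -2.8571)
824*(-1146) + q = 824*(-1146) - 20/7 = -944304 - 20/7 = -6610148/7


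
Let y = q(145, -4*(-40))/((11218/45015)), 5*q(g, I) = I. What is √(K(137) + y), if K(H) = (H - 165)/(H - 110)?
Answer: 2*√81145801239/50481 ≈ 11.286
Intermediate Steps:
K(H) = (-165 + H)/(-110 + H)
q(g, I) = I/5
y = 720240/5609 (y = ((-4*(-40))/5)/((11218/45015)) = ((⅕)*160)/((11218*(1/45015))) = 32/(11218/45015) = 32*(45015/11218) = 720240/5609 ≈ 128.41)
√(K(137) + y) = √((-165 + 137)/(-110 + 137) + 720240/5609) = √(-28/27 + 720240/5609) = √(19289428/151443) = 2*√81145801239/50481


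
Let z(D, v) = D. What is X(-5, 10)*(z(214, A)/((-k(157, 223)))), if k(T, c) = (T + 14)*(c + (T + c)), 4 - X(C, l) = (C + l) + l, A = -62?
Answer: 2354/103113 ≈ 0.022829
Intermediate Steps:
X(C, l) = 4 - C - 2*l (X(C, l) = 4 - ((C + l) + l) = 4 - (C + 2*l) = 4 + (-C - 2*l) = 4 - C - 2*l)
k(T, c) = (14 + T)*(T + 2*c)
X(-5, 10)*(z(214, A)/((-k(157, 223)))) = (4 - 1*(-5) - 2*10)*(214/((-(157**2 + 14*157 + 28*223 + 2*157*223)))) = (4 + 5 - 20)*(214/((-(24649 + 2198 + 6244 + 70022)))) = -2354/((-1*103113)) = -2354/(-103113) = -2354*(-1)/103113 = -11*(-214/103113) = 2354/103113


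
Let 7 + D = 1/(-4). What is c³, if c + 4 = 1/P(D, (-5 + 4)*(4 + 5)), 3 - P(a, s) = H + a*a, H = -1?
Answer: -30488290624/469097433 ≈ -64.994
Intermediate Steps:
D = -29/4 (D = -7 + 1/(-4) = -7 - ¼ = -29/4 ≈ -7.2500)
P(a, s) = 4 - a² (P(a, s) = 3 - (-1 + a*a) = 3 - (-1 + a²) = 3 + (1 - a²) = 4 - a²)
c = -3124/777 (c = -4 + 1/(4 - (-29/4)²) = -4 + 1/(4 - 1*841/16) = -4 + 1/(4 - 841/16) = -4 + 1/(-777/16) = -4 - 16/777 = -3124/777 ≈ -4.0206)
c³ = (-3124/777)³ = -30488290624/469097433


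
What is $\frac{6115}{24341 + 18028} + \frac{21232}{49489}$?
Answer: $\frac{1202203843}{2096799441} \approx 0.57335$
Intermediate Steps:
$\frac{6115}{24341 + 18028} + \frac{21232}{49489} = \frac{6115}{42369} + 21232 \cdot \frac{1}{49489} = 6115 \cdot \frac{1}{42369} + \frac{21232}{49489} = \frac{6115}{42369} + \frac{21232}{49489} = \frac{1202203843}{2096799441}$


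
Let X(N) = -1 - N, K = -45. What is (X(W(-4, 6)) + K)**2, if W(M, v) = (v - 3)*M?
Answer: 1156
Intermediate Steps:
W(M, v) = M*(-3 + v) (W(M, v) = (-3 + v)*M = M*(-3 + v))
(X(W(-4, 6)) + K)**2 = ((-1 - (-4)*(-3 + 6)) - 45)**2 = ((-1 - (-4)*3) - 45)**2 = ((-1 - 1*(-12)) - 45)**2 = ((-1 + 12) - 45)**2 = (11 - 45)**2 = (-34)**2 = 1156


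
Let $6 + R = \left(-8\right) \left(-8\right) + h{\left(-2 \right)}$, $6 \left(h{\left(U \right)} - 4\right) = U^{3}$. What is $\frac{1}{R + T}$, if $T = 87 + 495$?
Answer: $\frac{3}{1928} \approx 0.001556$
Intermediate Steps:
$T = 582$
$h{\left(U \right)} = 4 + \frac{U^{3}}{6}$
$R = \frac{182}{3}$ ($R = -6 + \left(\left(-8\right) \left(-8\right) + \left(4 + \frac{\left(-2\right)^{3}}{6}\right)\right) = -6 + \left(64 + \left(4 + \frac{1}{6} \left(-8\right)\right)\right) = -6 + \left(64 + \left(4 - \frac{4}{3}\right)\right) = -6 + \left(64 + \frac{8}{3}\right) = -6 + \frac{200}{3} = \frac{182}{3} \approx 60.667$)
$\frac{1}{R + T} = \frac{1}{\frac{182}{3} + 582} = \frac{1}{\frac{1928}{3}} = \frac{3}{1928}$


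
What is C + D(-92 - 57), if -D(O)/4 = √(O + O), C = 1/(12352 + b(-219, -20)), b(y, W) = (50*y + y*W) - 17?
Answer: 1/5765 - 4*I*√298 ≈ 0.00017346 - 69.051*I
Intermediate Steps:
b(y, W) = -17 + 50*y + W*y (b(y, W) = (50*y + W*y) - 17 = -17 + 50*y + W*y)
C = 1/5765 (C = 1/(12352 + (-17 + 50*(-219) - 20*(-219))) = 1/(12352 + (-17 - 10950 + 4380)) = 1/(12352 - 6587) = 1/5765 ≈ 0.00017346)
D(O) = -4*√2*√O (D(O) = -4*√(O + O) = -4*√2*√O)
C + D(-92 - 57) = 1/5765 - 4*√2*√(-92 - 57) = 1/5765 - 4*√2*√(-149) = 1/5765 - 4*√2*I*√149 = 1/5765 - 4*I*√298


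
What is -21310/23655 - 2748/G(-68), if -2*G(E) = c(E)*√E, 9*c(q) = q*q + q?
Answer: -4262/4731 - 6183*I*√17/19363 ≈ -0.90087 - 1.3166*I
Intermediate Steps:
c(q) = q/9 + q²/9 (c(q) = (q*q + q)/9 = (q² + q)/9 = (q + q²)/9 = q/9 + q²/9)
G(E) = -E^(3/2)*(1 + E)/18 (G(E) = -E*(1 + E)/9*√E/2 = -E^(3/2)*(1 + E)/18)
-21310/23655 - 2748/G(-68) = -21310/23655 - 2748*9*I*√17/(1156*(-1 - 1*(-68))) = -21310*1/23655 - 2748*9*I*√17/(1156*(-1 + 68)) = -4262/4731 - 2748*9*I*√17/77452 = -4262/4731 - 6183*I*√17/19363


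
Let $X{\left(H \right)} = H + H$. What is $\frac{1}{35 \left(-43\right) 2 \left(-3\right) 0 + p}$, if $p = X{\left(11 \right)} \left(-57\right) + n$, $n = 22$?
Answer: $- \frac{1}{1232} \approx -0.00081169$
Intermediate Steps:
$X{\left(H \right)} = 2 H$
$p = -1232$ ($p = 2 \cdot 11 \left(-57\right) + 22 = 22 \left(-57\right) + 22 = -1254 + 22 = -1232$)
$\frac{1}{35 \left(-43\right) 2 \left(-3\right) 0 + p} = \frac{1}{35 \left(-43\right) 2 \left(-3\right) 0 - 1232} = \frac{1}{- 1505 \left(\left(-6\right) 0\right) - 1232} = \frac{1}{\left(-1505\right) 0 - 1232} = \frac{1}{0 - 1232} = \frac{1}{-1232} = - \frac{1}{1232}$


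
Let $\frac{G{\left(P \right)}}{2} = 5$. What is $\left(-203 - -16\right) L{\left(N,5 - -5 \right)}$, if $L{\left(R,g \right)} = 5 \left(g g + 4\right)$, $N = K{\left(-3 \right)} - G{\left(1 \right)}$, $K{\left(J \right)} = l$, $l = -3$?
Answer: $-97240$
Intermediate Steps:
$G{\left(P \right)} = 10$ ($G{\left(P \right)} = 2 \cdot 5 = 10$)
$K{\left(J \right)} = -3$
$N = -13$ ($N = -3 - 10 = -13$)
$L{\left(R,g \right)} = 20 + 5 g^{2}$ ($L{\left(R,g \right)} = 5 \left(g^{2} + 4\right) = 5 \left(4 + g^{2}\right) = 20 + 5 g^{2}$)
$\left(-203 - -16\right) L{\left(N,5 - -5 \right)} = \left(-203 - -16\right) \left(20 + 5 \left(5 - -5\right)^{2}\right) = \left(-203 + 16\right) \left(20 + 5 \left(5 + 5\right)^{2}\right) = - 187 \left(20 + 5 \cdot 10^{2}\right) = - 187 \left(20 + 5 \cdot 100\right) = - 187 \left(20 + 500\right) = \left(-187\right) 520 = -97240$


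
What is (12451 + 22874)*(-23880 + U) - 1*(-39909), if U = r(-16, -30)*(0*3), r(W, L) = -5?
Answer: -843521091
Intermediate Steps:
U = 0 (U = -0*3 = -5*0 = 0)
(12451 + 22874)*(-23880 + U) - 1*(-39909) = (12451 + 22874)*(-23880 + 0) - 1*(-39909) = 35325*(-23880) + 39909 = -843561000 + 39909 = -843521091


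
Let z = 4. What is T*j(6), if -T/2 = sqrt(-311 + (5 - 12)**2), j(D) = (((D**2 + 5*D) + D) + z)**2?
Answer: -11552*I*sqrt(262) ≈ -1.8699e+5*I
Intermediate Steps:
j(D) = (4 + D**2 + 6*D)**2 (j(D) = (((D**2 + 5*D) + D) + 4)**2 = ((D**2 + 6*D) + 4)**2 = (4 + D**2 + 6*D)**2)
T = -2*I*sqrt(262) (T = -2*sqrt(-311 + (5 - 12)**2) = -2*sqrt(-311 + (-7)**2) = -2*sqrt(-311 + 49) = -2*I*sqrt(262) ≈ -32.373*I)
T*j(6) = (-2*I*sqrt(262))*(4 + 6**2 + 6*6)**2 = (-2*I*sqrt(262))*(4 + 36 + 36)**2 = -2*I*sqrt(262)*76**2 = -2*I*sqrt(262)*5776 = -11552*I*sqrt(262)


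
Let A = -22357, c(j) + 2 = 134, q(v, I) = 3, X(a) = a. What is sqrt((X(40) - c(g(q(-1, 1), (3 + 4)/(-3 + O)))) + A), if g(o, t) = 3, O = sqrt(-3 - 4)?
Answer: I*sqrt(22449) ≈ 149.83*I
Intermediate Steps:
O = I*sqrt(7) (O = sqrt(-7) = I*sqrt(7) ≈ 2.6458*I)
c(j) = 132 (c(j) = -2 + 134 = 132)
sqrt((X(40) - c(g(q(-1, 1), (3 + 4)/(-3 + O)))) + A) = sqrt((40 - 1*132) - 22357) = sqrt((40 - 132) - 22357) = sqrt(-92 - 22357) = sqrt(-22449) = I*sqrt(22449)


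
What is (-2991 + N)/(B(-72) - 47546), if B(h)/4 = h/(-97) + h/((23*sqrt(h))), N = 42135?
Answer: -2315747570436132/2812631781840793 - 50826213648*I*sqrt(2)/2812631781840793 ≈ -0.82334 - 2.5556e-5*I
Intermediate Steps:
B(h) = -4*h/97 + 4*sqrt(h)/23 (B(h) = 4*(h/(-97) + h/((23*sqrt(h)))) = 4*(h*(-1/97) + h*(1/(23*sqrt(h)))) = 4*(-h/97 + sqrt(h)/23) = -4*h/97 + 4*sqrt(h)/23)
(-2991 + N)/(B(-72) - 47546) = (-2991 + 42135)/((-4/97*(-72) + 4*sqrt(-72)/23) - 47546) = 39144/((288/97 + 4*(6*I*sqrt(2))/23) - 47546) = 39144/((288/97 + 24*I*sqrt(2)/23) - 47546) = 39144/(-4611674/97 + 24*I*sqrt(2)/23)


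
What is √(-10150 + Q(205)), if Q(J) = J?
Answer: 3*I*√1105 ≈ 99.725*I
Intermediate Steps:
√(-10150 + Q(205)) = √(-10150 + 205) = √(-9945) = 3*I*√1105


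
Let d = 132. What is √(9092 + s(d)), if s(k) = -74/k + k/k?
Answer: √39606666/66 ≈ 95.354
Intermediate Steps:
s(k) = 1 - 74/k (s(k) = -74/k + 1 = 1 - 74/k)
√(9092 + s(d)) = √(9092 + (-74 + 132)/132) = √(9092 + (1/132)*58) = √(9092 + 29/66) = √(600101/66) = √39606666/66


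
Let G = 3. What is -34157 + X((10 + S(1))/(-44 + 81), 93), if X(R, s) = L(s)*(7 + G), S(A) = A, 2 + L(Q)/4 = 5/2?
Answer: -34137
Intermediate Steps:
L(Q) = 2 (L(Q) = -8 + 4*(5/2) = -8 + 10 = 2)
X(R, s) = 20 (X(R, s) = 2*(7 + 3) = 2*10 = 20)
-34157 + X((10 + S(1))/(-44 + 81), 93) = -34157 + 20 = -34137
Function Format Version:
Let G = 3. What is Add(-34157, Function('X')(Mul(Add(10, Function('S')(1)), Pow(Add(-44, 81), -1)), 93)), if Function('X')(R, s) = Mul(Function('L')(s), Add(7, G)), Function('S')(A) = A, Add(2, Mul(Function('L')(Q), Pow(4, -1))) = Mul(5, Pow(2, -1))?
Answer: -34137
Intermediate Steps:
Function('L')(Q) = 2 (Function('L')(Q) = Add(-8, Mul(4, Mul(5, Pow(2, -1)))) = Add(-8, Mul(4, Mul(5, Rational(1, 2)))) = Add(-8, Mul(4, Rational(5, 2))) = Add(-8, 10) = 2)
Function('X')(R, s) = 20 (Function('X')(R, s) = Mul(2, Add(7, 3)) = Mul(2, 10) = 20)
Add(-34157, Function('X')(Mul(Add(10, Function('S')(1)), Pow(Add(-44, 81), -1)), 93)) = Add(-34157, 20) = -34137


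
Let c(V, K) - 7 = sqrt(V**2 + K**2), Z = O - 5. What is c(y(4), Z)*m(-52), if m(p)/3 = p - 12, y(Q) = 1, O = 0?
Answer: -1344 - 192*sqrt(26) ≈ -2323.0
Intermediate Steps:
m(p) = -36 + 3*p (m(p) = 3*(p - 12) = 3*(-12 + p) = -36 + 3*p)
Z = -5 (Z = 0 - 5 = -5)
c(V, K) = 7 + sqrt(K**2 + V**2) (c(V, K) = 7 + sqrt(V**2 + K**2) = 7 + sqrt(K**2 + V**2))
c(y(4), Z)*m(-52) = (7 + sqrt((-5)**2 + 1**2))*(-36 + 3*(-52)) = (7 + sqrt(25 + 1))*(-36 - 156) = (7 + sqrt(26))*(-192) = -1344 - 192*sqrt(26)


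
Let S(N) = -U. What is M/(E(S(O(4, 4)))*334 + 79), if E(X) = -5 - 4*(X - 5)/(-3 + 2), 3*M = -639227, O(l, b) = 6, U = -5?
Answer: 639227/4773 ≈ 133.93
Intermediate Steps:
S(N) = 5 (S(N) = -1*(-5) = 5)
M = -639227/3 (M = (⅓)*(-639227) = -639227/3 ≈ -2.1308e+5)
E(X) = -25 + 4*X (E(X) = -5 - 4*(-5 + X)/(-1) = -5 - 4*(-5 + X)*(-1) = -5 - 4*(5 - X) = -5 + (-20 + 4*X) = -25 + 4*X)
M/(E(S(O(4, 4)))*334 + 79) = -639227/(3*((-25 + 4*5)*334 + 79)) = -639227/(3*((-25 + 20)*334 + 79)) = -639227/(3*(-5*334 + 79)) = -639227/(3*(-1670 + 79)) = -639227/3/(-1591) = -639227/3*(-1/1591) = 639227/4773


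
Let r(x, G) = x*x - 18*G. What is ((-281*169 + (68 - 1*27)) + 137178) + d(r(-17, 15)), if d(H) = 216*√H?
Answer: 89730 + 216*√19 ≈ 90672.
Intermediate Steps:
r(x, G) = x² - 18*G
((-281*169 + (68 - 1*27)) + 137178) + d(r(-17, 15)) = ((-281*169 + (68 - 1*27)) + 137178) + 216*√((-17)² - 18*15) = ((-47489 + (68 - 27)) + 137178) + 216*√(289 - 270) = ((-47489 + 41) + 137178) + 216*√19 = (-47448 + 137178) + 216*√19 = 89730 + 216*√19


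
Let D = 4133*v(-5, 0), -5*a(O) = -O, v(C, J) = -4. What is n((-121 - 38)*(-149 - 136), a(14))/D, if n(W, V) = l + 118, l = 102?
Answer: -55/4133 ≈ -0.013308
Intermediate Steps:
a(O) = O/5 (a(O) = -(-1)*O/5 = O/5)
n(W, V) = 220 (n(W, V) = 102 + 118 = 220)
D = -16532 (D = 4133*(-4) = -16532)
n((-121 - 38)*(-149 - 136), a(14))/D = 220/(-16532) = 220*(-1/16532) = -55/4133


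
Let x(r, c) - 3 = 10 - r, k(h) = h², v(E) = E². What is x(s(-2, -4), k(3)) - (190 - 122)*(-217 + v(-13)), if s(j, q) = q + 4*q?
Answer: 3297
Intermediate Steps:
s(j, q) = 5*q
x(r, c) = 13 - r (x(r, c) = 3 + (10 - r) = 13 - r)
x(s(-2, -4), k(3)) - (190 - 122)*(-217 + v(-13)) = (13 - 5*(-4)) - (190 - 122)*(-217 + (-13)²) = (13 - 1*(-20)) - 68*(-217 + 169) = (13 + 20) - 68*(-48) = 33 - 1*(-3264) = 33 + 3264 = 3297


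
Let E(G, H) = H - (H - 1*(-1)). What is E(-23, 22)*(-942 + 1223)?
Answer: -281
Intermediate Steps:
E(G, H) = -1 (E(G, H) = H - (H + 1) = H - (1 + H) = H + (-1 - H) = -1)
E(-23, 22)*(-942 + 1223) = -(-942 + 1223) = -1*281 = -281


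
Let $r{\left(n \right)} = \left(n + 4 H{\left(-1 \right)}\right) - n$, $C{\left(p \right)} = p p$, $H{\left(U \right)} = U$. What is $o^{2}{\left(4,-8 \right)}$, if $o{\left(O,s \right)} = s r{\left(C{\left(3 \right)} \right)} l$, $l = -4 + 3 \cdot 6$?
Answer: $200704$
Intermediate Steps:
$C{\left(p \right)} = p^{2}$
$l = 14$ ($l = -4 + 18 = 14$)
$r{\left(n \right)} = -4$ ($r{\left(n \right)} = \left(n + 4 \left(-1\right)\right) - n = \left(n - 4\right) - n = \left(-4 + n\right) - n = -4$)
$o{\left(O,s \right)} = - 56 s$ ($o{\left(O,s \right)} = s \left(-4\right) 14 = - 4 s 14 = - 56 s$)
$o^{2}{\left(4,-8 \right)} = \left(\left(-56\right) \left(-8\right)\right)^{2} = 448^{2} = 200704$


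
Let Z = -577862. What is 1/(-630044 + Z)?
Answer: -1/1207906 ≈ -8.2788e-7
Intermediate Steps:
1/(-630044 + Z) = 1/(-630044 - 577862) = 1/(-1207906) = -1/1207906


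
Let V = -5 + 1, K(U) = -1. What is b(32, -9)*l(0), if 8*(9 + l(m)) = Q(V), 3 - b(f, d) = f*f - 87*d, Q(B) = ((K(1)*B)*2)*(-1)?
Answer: 18040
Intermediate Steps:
V = -4
Q(B) = 2*B (Q(B) = (-B*2)*(-1) = -2*B*(-1) = 2*B)
b(f, d) = 3 - f**2 + 87*d (b(f, d) = 3 - (f*f - 87*d) = 3 - (f**2 - 87*d) = 3 + (-f**2 + 87*d) = 3 - f**2 + 87*d)
l(m) = -10 (l(m) = -9 + (2*(-4))/8 = -9 + (1/8)*(-8) = -9 - 1 = -10)
b(32, -9)*l(0) = (3 - 1*32**2 + 87*(-9))*(-10) = (3 - 1*1024 - 783)*(-10) = (3 - 1024 - 783)*(-10) = -1804*(-10) = 18040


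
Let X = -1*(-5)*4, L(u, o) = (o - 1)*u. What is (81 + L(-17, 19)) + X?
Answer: -205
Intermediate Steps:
L(u, o) = u*(-1 + o) (L(u, o) = (-1 + o)*u = u*(-1 + o))
X = 20 (X = 5*4 = 20)
(81 + L(-17, 19)) + X = (81 - 17*(-1 + 19)) + 20 = (81 - 17*18) + 20 = (81 - 306) + 20 = -225 + 20 = -205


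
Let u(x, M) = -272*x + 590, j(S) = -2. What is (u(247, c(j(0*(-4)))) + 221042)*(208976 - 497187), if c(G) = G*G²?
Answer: -44513612528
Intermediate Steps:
c(G) = G³
u(x, M) = 590 - 272*x
(u(247, c(j(0*(-4)))) + 221042)*(208976 - 497187) = ((590 - 272*247) + 221042)*(208976 - 497187) = ((590 - 67184) + 221042)*(-288211) = (-66594 + 221042)*(-288211) = 154448*(-288211) = -44513612528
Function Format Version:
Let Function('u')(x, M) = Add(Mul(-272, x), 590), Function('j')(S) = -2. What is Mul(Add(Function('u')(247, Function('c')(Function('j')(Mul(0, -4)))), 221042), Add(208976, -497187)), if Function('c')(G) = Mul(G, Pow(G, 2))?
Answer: -44513612528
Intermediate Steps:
Function('c')(G) = Pow(G, 3)
Function('u')(x, M) = Add(590, Mul(-272, x))
Mul(Add(Function('u')(247, Function('c')(Function('j')(Mul(0, -4)))), 221042), Add(208976, -497187)) = Mul(Add(Add(590, Mul(-272, 247)), 221042), Add(208976, -497187)) = Mul(Add(Add(590, -67184), 221042), -288211) = Mul(Add(-66594, 221042), -288211) = Mul(154448, -288211) = -44513612528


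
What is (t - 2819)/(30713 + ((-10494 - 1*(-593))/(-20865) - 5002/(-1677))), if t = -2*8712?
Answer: -1397070645/2119896296 ≈ -0.65903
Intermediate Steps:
t = -17424
(t - 2819)/(30713 + ((-10494 - 1*(-593))/(-20865) - 5002/(-1677))) = (-17424 - 2819)/(30713 + ((-10494 - 1*(-593))/(-20865) - 5002/(-1677))) = -20243/(30713 + ((-10494 + 593)*(-1/20865) - 5002*(-1/1677))) = -20243/(30713 + (-9901*(-1/20865) + 5002/1677)) = -20243/(30713 + (9901/20865 + 5002/1677)) = -20243/(30713 + 238601/69015) = -20243/2119896296/69015 = -20243*69015/2119896296 = -1397070645/2119896296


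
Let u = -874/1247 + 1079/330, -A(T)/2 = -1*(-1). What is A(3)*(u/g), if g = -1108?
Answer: 1057093/227976540 ≈ 0.0046368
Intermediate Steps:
A(T) = -2 (A(T) = -(-2)*(-1) = -2*1 = -2)
u = 1057093/411510 (u = -874*1/1247 + 1079*(1/330) = -874/1247 + 1079/330 = 1057093/411510 ≈ 2.5688)
A(3)*(u/g) = -1057093/(205755*(-1108)) = -1057093*(-1)/(205755*1108) = -2*(-1057093/455953080) = 1057093/227976540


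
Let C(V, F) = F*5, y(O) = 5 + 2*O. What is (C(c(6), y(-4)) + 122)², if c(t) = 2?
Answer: 11449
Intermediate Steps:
C(V, F) = 5*F
(C(c(6), y(-4)) + 122)² = (5*(5 + 2*(-4)) + 122)² = (5*(5 - 8) + 122)² = (5*(-3) + 122)² = (-15 + 122)² = 107² = 11449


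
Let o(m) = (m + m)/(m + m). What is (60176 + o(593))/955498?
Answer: 60177/955498 ≈ 0.062980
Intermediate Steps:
o(m) = 1 (o(m) = (2*m)/((2*m)) = (2*m)*(1/(2*m)) = 1)
(60176 + o(593))/955498 = (60176 + 1)/955498 = 60177*(1/955498) = 60177/955498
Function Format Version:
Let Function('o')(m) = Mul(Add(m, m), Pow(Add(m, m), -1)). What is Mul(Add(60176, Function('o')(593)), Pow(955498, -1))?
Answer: Rational(60177, 955498) ≈ 0.062980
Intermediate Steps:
Function('o')(m) = 1 (Function('o')(m) = Mul(Mul(2, m), Pow(Mul(2, m), -1)) = Mul(Mul(2, m), Mul(Rational(1, 2), Pow(m, -1))) = 1)
Mul(Add(60176, Function('o')(593)), Pow(955498, -1)) = Mul(Add(60176, 1), Pow(955498, -1)) = Mul(60177, Rational(1, 955498)) = Rational(60177, 955498)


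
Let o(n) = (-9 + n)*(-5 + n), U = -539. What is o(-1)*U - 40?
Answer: -32380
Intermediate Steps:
o(-1)*U - 40 = (45 + (-1)² - 14*(-1))*(-539) - 40 = (45 + 1 + 14)*(-539) - 40 = 60*(-539) - 40 = -32340 - 40 = -32380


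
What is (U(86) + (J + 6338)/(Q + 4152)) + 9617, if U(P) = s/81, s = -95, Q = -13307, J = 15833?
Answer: 7128868859/741555 ≈ 9613.4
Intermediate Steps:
U(P) = -95/81
(U(86) + (J + 6338)/(Q + 4152)) + 9617 = (-95/81 + (15833 + 6338)/(-13307 + 4152)) + 9617 = (-95/81 + 22171/(-9155)) + 9617 = (-95/81 + 22171*(-1/9155)) + 9617 = (-95/81 - 22171/9155) + 9617 = -2665576/741555 + 9617 = 7128868859/741555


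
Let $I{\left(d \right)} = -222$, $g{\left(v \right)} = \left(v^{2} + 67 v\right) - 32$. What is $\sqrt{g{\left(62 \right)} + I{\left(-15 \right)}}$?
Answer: $88$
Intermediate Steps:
$g{\left(v \right)} = -32 + v^{2} + 67 v$
$\sqrt{g{\left(62 \right)} + I{\left(-15 \right)}} = \sqrt{\left(-32 + 62^{2} + 67 \cdot 62\right) - 222} = \sqrt{\left(-32 + 3844 + 4154\right) - 222} = \sqrt{7966 - 222} = \sqrt{7744} = 88$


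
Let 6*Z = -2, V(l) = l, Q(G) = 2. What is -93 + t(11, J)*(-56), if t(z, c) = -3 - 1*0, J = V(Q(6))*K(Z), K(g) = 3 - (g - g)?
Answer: 75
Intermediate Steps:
Z = -1/3 (Z = (1/6)*(-2) = -1/3 ≈ -0.33333)
K(g) = 3 (K(g) = 3 - 1*0 = 3 + 0 = 3)
J = 6 (J = 2*3 = 6)
t(z, c) = -3 (t(z, c) = -3 + 0 = -3)
-93 + t(11, J)*(-56) = -93 - 3*(-56) = -93 + 168 = 75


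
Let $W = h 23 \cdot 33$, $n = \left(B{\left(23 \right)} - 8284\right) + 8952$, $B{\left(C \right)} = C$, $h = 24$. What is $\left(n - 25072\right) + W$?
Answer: $-6165$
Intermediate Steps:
$n = 691$ ($n = \left(23 - 8284\right) + 8952 = -8261 + 8952 = 691$)
$W = 18216$ ($W = 24 \cdot 23 \cdot 33 = 552 \cdot 33 = 18216$)
$\left(n - 25072\right) + W = \left(691 - 25072\right) + 18216 = -24381 + 18216 = -6165$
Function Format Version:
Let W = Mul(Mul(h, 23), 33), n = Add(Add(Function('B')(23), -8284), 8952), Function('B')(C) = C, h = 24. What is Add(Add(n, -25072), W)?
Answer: -6165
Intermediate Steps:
n = 691 (n = Add(Add(23, -8284), 8952) = Add(-8261, 8952) = 691)
W = 18216 (W = Mul(Mul(24, 23), 33) = Mul(552, 33) = 18216)
Add(Add(n, -25072), W) = Add(Add(691, -25072), 18216) = Add(-24381, 18216) = -6165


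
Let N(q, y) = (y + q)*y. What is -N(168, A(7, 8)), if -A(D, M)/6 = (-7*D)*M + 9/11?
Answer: -714280788/121 ≈ -5.9031e+6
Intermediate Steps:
A(D, M) = -54/11 + 42*D*M (A(D, M) = -6*((-7*D)*M + 9/11) = -6*(-7*D*M + 9*(1/11)) = -6*(-7*D*M + 9/11) = -6*(9/11 - 7*D*M) = -54/11 + 42*D*M)
N(q, y) = y*(q + y) (N(q, y) = (q + y)*y = y*(q + y))
-N(168, A(7, 8)) = -(-54/11 + 42*7*8)*(168 + (-54/11 + 42*7*8)) = -(-54/11 + 2352)*(168 + (-54/11 + 2352)) = -25818*(168 + 25818/11)/11 = -25818*27666/(11*11) = -1*714280788/121 = -714280788/121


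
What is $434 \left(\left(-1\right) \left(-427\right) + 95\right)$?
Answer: $226548$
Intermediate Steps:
$434 \left(\left(-1\right) \left(-427\right) + 95\right) = 434 \left(427 + 95\right) = 434 \cdot 522 = 226548$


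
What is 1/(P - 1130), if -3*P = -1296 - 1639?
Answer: -3/455 ≈ -0.0065934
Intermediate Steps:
P = 2935/3 (P = -(-1296 - 1639)/3 = -⅓*(-2935) = 2935/3 ≈ 978.33)
1/(P - 1130) = 1/(2935/3 - 1130) = 1/(-455/3) = -3/455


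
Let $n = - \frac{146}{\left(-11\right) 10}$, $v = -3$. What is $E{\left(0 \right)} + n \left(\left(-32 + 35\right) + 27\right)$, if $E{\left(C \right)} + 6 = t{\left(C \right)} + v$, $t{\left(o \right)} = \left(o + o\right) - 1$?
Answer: $\frac{328}{11} \approx 29.818$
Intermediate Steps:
$t{\left(o \right)} = -1 + 2 o$ ($t{\left(o \right)} = 2 o - 1 = -1 + 2 o$)
$n = \frac{73}{55}$ ($n = - \frac{146}{-110} = \left(-146\right) \left(- \frac{1}{110}\right) = \frac{73}{55} \approx 1.3273$)
$E{\left(C \right)} = -10 + 2 C$ ($E{\left(C \right)} = -6 + \left(\left(-1 + 2 C\right) - 3\right) = -6 + \left(-4 + 2 C\right) = -10 + 2 C$)
$E{\left(0 \right)} + n \left(\left(-32 + 35\right) + 27\right) = \left(-10 + 2 \cdot 0\right) + \frac{73 \left(\left(-32 + 35\right) + 27\right)}{55} = \left(-10 + 0\right) + \frac{73 \left(3 + 27\right)}{55} = -10 + \frac{73}{55} \cdot 30 = -10 + \frac{438}{11} = \frac{328}{11}$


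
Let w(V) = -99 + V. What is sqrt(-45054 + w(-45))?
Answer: 27*I*sqrt(62) ≈ 212.6*I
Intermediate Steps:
sqrt(-45054 + w(-45)) = sqrt(-45054 + (-99 - 45)) = sqrt(-45054 - 144) = sqrt(-45198) = 27*I*sqrt(62)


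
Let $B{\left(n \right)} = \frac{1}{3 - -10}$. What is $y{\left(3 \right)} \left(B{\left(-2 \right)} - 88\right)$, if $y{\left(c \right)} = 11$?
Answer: $- \frac{12573}{13} \approx -967.15$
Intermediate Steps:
$B{\left(n \right)} = \frac{1}{13}$ ($B{\left(n \right)} = \frac{1}{3 + 10} = \frac{1}{13}$)
$y{\left(3 \right)} \left(B{\left(-2 \right)} - 88\right) = 11 \left(\frac{1}{13} - 88\right) = 11 \left(- \frac{1143}{13}\right) = - \frac{12573}{13}$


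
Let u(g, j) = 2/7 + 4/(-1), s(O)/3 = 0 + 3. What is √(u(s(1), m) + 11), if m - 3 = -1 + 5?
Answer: √357/7 ≈ 2.6992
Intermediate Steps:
m = 7 (m = 3 + (-1 + 5) = 3 + 4 = 7)
s(O) = 9 (s(O) = 3*(0 + 3) = 3*3 = 9)
u(g, j) = -26/7 (u(g, j) = 2*(⅐) + 4*(-1) = 2/7 - 4 = -26/7)
√(u(s(1), m) + 11) = √(-26/7 + 11) = √(51/7) = √357/7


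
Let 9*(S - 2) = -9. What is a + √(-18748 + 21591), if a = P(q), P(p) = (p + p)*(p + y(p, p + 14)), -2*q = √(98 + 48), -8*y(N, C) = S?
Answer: 73 + √2843 + √146/8 ≈ 127.83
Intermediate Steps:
S = 1 (S = 2 + (⅑)*(-9) = 2 - 1 = 1)
y(N, C) = -⅛ (y(N, C) = -⅛*1 = -⅛)
q = -√146/2 (q = -√(98 + 48)/2 = -√146/2 ≈ -6.0415)
P(p) = 2*p*(-⅛ + p) (P(p) = (p + p)*(p - ⅛) = (2*p)*(-⅛ + p) = 2*p*(-⅛ + p))
a = -√146*(-1 - 4*√146)/8 (a = (-√146/2)*(-1 + 8*(-√146/2))/4 = (-√146/2)*(-1 - 4*√146)/4 = -√146*(-1 - 4*√146)/8 ≈ 74.510)
a + √(-18748 + 21591) = (73 + √146/8) + √(-18748 + 21591) = (73 + √146/8) + √2843 = 73 + √2843 + √146/8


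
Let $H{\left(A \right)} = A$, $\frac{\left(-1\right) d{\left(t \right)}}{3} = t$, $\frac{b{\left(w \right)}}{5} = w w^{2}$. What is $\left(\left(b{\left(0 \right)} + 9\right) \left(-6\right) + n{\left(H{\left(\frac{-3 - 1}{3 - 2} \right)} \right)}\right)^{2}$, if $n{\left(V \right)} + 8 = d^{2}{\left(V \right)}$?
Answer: $6724$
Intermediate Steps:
$b{\left(w \right)} = 5 w^{3}$ ($b{\left(w \right)} = 5 w w^{2} = 5 w^{3}$)
$d{\left(t \right)} = - 3 t$
$n{\left(V \right)} = -8 + 9 V^{2}$ ($n{\left(V \right)} = -8 + \left(- 3 V\right)^{2} = -8 + 9 V^{2}$)
$\left(\left(b{\left(0 \right)} + 9\right) \left(-6\right) + n{\left(H{\left(\frac{-3 - 1}{3 - 2} \right)} \right)}\right)^{2} = \left(\left(5 \cdot 0^{3} + 9\right) \left(-6\right) - \left(8 - 9 \left(\frac{-3 - 1}{3 - 2}\right)^{2}\right)\right)^{2} = \left(\left(5 \cdot 0 + 9\right) \left(-6\right) - \left(8 - 9 \left(- \frac{4}{1}\right)^{2}\right)\right)^{2} = \left(\left(0 + 9\right) \left(-6\right) - \left(8 - 9 \left(\left(-4\right) 1\right)^{2}\right)\right)^{2} = \left(9 \left(-6\right) - \left(8 - 9 \left(-4\right)^{2}\right)\right)^{2} = \left(-54 + \left(-8 + 9 \cdot 16\right)\right)^{2} = \left(-54 + \left(-8 + 144\right)\right)^{2} = \left(-54 + 136\right)^{2} = 82^{2} = 6724$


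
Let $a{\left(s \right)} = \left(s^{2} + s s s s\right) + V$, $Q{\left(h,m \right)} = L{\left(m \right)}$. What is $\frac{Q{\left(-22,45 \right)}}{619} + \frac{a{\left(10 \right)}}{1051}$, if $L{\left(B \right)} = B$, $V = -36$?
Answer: $\frac{6276911}{650569} \approx 9.6483$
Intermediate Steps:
$Q{\left(h,m \right)} = m$
$a{\left(s \right)} = -36 + s^{2} + s^{4}$ ($a{\left(s \right)} = \left(s^{2} + s s s s\right) - 36 = \left(s^{2} + s^{2} s s\right) - 36 = \left(s^{2} + s^{3} s\right) - 36 = \left(s^{2} + s^{4}\right) - 36 = -36 + s^{2} + s^{4}$)
$\frac{Q{\left(-22,45 \right)}}{619} + \frac{a{\left(10 \right)}}{1051} = \frac{45}{619} + \frac{-36 + 10^{2} + 10^{4}}{1051} = 45 \cdot \frac{1}{619} + \left(-36 + 100 + 10000\right) \frac{1}{1051} = \frac{45}{619} + 10064 \cdot \frac{1}{1051} = \frac{45}{619} + \frac{10064}{1051} = \frac{6276911}{650569}$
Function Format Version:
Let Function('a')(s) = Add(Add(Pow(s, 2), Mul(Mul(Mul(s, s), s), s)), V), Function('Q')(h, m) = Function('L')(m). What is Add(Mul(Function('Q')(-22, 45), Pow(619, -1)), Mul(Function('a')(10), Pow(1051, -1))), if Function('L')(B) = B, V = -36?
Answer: Rational(6276911, 650569) ≈ 9.6483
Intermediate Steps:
Function('Q')(h, m) = m
Function('a')(s) = Add(-36, Pow(s, 2), Pow(s, 4)) (Function('a')(s) = Add(Add(Pow(s, 2), Mul(Mul(Mul(s, s), s), s)), -36) = Add(Add(Pow(s, 2), Mul(Mul(Pow(s, 2), s), s)), -36) = Add(Add(Pow(s, 2), Mul(Pow(s, 3), s)), -36) = Add(Add(Pow(s, 2), Pow(s, 4)), -36) = Add(-36, Pow(s, 2), Pow(s, 4)))
Add(Mul(Function('Q')(-22, 45), Pow(619, -1)), Mul(Function('a')(10), Pow(1051, -1))) = Add(Mul(45, Pow(619, -1)), Mul(Add(-36, Pow(10, 2), Pow(10, 4)), Pow(1051, -1))) = Add(Mul(45, Rational(1, 619)), Mul(Add(-36, 100, 10000), Rational(1, 1051))) = Add(Rational(45, 619), Mul(10064, Rational(1, 1051))) = Add(Rational(45, 619), Rational(10064, 1051)) = Rational(6276911, 650569)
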